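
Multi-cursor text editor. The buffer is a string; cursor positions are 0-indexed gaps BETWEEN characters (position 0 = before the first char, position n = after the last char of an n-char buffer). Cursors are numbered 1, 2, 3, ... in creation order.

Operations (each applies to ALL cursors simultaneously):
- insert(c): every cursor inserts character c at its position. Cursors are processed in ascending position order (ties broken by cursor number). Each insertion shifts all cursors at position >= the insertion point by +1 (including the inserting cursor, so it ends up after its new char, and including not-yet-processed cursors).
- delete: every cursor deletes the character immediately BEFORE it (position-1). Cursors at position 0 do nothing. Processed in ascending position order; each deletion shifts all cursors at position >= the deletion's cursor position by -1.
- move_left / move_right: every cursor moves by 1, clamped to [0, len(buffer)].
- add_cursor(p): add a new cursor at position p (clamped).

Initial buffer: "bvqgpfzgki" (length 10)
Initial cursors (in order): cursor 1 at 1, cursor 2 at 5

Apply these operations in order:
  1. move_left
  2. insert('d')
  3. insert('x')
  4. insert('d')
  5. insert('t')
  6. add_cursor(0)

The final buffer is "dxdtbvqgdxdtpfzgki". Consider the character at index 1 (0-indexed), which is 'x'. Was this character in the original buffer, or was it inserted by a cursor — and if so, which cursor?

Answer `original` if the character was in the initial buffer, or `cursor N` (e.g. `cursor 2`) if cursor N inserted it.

Answer: cursor 1

Derivation:
After op 1 (move_left): buffer="bvqgpfzgki" (len 10), cursors c1@0 c2@4, authorship ..........
After op 2 (insert('d')): buffer="dbvqgdpfzgki" (len 12), cursors c1@1 c2@6, authorship 1....2......
After op 3 (insert('x')): buffer="dxbvqgdxpfzgki" (len 14), cursors c1@2 c2@8, authorship 11....22......
After op 4 (insert('d')): buffer="dxdbvqgdxdpfzgki" (len 16), cursors c1@3 c2@10, authorship 111....222......
After op 5 (insert('t')): buffer="dxdtbvqgdxdtpfzgki" (len 18), cursors c1@4 c2@12, authorship 1111....2222......
After op 6 (add_cursor(0)): buffer="dxdtbvqgdxdtpfzgki" (len 18), cursors c3@0 c1@4 c2@12, authorship 1111....2222......
Authorship (.=original, N=cursor N): 1 1 1 1 . . . . 2 2 2 2 . . . . . .
Index 1: author = 1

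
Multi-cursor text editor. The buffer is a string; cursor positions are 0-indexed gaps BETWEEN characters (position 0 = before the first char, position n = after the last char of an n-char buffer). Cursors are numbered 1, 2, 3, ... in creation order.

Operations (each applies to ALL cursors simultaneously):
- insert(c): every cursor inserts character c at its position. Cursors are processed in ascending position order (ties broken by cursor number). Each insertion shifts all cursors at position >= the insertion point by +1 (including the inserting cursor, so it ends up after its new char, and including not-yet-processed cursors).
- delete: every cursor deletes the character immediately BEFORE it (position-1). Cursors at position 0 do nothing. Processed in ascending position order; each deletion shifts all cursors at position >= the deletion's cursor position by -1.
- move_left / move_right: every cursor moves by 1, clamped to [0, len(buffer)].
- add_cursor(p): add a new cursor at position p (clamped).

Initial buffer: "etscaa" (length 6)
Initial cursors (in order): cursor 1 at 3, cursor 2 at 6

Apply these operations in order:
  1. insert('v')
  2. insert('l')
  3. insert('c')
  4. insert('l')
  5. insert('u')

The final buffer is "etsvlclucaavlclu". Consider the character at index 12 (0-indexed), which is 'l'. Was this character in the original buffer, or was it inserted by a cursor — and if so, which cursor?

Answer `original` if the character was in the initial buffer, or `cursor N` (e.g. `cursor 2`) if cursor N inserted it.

After op 1 (insert('v')): buffer="etsvcaav" (len 8), cursors c1@4 c2@8, authorship ...1...2
After op 2 (insert('l')): buffer="etsvlcaavl" (len 10), cursors c1@5 c2@10, authorship ...11...22
After op 3 (insert('c')): buffer="etsvlccaavlc" (len 12), cursors c1@6 c2@12, authorship ...111...222
After op 4 (insert('l')): buffer="etsvlclcaavlcl" (len 14), cursors c1@7 c2@14, authorship ...1111...2222
After op 5 (insert('u')): buffer="etsvlclucaavlclu" (len 16), cursors c1@8 c2@16, authorship ...11111...22222
Authorship (.=original, N=cursor N): . . . 1 1 1 1 1 . . . 2 2 2 2 2
Index 12: author = 2

Answer: cursor 2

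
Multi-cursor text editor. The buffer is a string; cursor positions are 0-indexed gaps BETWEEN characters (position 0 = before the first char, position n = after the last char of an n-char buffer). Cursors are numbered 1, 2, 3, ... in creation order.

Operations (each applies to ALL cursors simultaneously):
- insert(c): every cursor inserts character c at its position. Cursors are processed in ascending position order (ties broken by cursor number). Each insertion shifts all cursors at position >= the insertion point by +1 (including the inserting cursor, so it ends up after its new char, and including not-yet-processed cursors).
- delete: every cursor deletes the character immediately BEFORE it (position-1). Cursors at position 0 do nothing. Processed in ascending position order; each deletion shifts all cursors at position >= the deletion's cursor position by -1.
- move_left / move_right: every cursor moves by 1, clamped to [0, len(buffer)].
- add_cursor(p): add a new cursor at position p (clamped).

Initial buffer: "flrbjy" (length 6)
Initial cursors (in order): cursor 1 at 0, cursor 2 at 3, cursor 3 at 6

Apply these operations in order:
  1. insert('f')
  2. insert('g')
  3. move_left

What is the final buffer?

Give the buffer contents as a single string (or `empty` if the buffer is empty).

After op 1 (insert('f')): buffer="fflrfbjyf" (len 9), cursors c1@1 c2@5 c3@9, authorship 1...2...3
After op 2 (insert('g')): buffer="fgflrfgbjyfg" (len 12), cursors c1@2 c2@7 c3@12, authorship 11...22...33
After op 3 (move_left): buffer="fgflrfgbjyfg" (len 12), cursors c1@1 c2@6 c3@11, authorship 11...22...33

Answer: fgflrfgbjyfg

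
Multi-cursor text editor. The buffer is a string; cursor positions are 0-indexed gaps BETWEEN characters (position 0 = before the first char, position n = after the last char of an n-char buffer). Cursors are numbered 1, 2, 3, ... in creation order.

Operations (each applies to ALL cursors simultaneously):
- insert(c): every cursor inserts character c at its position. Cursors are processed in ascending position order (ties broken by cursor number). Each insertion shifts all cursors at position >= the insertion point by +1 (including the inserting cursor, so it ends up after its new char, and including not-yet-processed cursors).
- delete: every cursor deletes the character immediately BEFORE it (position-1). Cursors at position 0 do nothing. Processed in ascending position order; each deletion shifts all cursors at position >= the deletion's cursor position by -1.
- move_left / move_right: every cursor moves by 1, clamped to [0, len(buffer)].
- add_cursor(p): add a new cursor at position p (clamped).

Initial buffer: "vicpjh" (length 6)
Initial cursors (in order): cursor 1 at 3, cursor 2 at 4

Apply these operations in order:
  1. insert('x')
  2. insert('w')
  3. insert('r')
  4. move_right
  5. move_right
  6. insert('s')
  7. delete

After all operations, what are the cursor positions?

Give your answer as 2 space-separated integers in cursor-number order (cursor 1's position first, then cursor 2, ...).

Answer: 8 12

Derivation:
After op 1 (insert('x')): buffer="vicxpxjh" (len 8), cursors c1@4 c2@6, authorship ...1.2..
After op 2 (insert('w')): buffer="vicxwpxwjh" (len 10), cursors c1@5 c2@8, authorship ...11.22..
After op 3 (insert('r')): buffer="vicxwrpxwrjh" (len 12), cursors c1@6 c2@10, authorship ...111.222..
After op 4 (move_right): buffer="vicxwrpxwrjh" (len 12), cursors c1@7 c2@11, authorship ...111.222..
After op 5 (move_right): buffer="vicxwrpxwrjh" (len 12), cursors c1@8 c2@12, authorship ...111.222..
After op 6 (insert('s')): buffer="vicxwrpxswrjhs" (len 14), cursors c1@9 c2@14, authorship ...111.2122..2
After op 7 (delete): buffer="vicxwrpxwrjh" (len 12), cursors c1@8 c2@12, authorship ...111.222..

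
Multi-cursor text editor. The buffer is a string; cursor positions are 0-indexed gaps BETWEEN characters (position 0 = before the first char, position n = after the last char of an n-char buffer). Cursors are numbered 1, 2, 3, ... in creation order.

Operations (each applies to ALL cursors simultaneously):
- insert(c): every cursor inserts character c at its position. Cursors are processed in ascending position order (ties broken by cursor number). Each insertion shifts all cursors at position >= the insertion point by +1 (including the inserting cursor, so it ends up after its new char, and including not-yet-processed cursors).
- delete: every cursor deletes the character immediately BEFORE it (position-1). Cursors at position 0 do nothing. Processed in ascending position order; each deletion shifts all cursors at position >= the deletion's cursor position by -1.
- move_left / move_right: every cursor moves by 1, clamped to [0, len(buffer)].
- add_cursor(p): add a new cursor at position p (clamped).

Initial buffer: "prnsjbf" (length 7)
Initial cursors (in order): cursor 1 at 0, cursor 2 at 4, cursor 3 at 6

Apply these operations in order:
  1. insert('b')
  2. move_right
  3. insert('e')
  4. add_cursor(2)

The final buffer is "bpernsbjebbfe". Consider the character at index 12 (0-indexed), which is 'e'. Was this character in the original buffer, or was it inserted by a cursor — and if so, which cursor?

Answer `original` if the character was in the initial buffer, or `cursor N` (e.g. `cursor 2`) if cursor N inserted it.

Answer: cursor 3

Derivation:
After op 1 (insert('b')): buffer="bprnsbjbbf" (len 10), cursors c1@1 c2@6 c3@9, authorship 1....2..3.
After op 2 (move_right): buffer="bprnsbjbbf" (len 10), cursors c1@2 c2@7 c3@10, authorship 1....2..3.
After op 3 (insert('e')): buffer="bpernsbjebbfe" (len 13), cursors c1@3 c2@9 c3@13, authorship 1.1...2.2.3.3
After op 4 (add_cursor(2)): buffer="bpernsbjebbfe" (len 13), cursors c4@2 c1@3 c2@9 c3@13, authorship 1.1...2.2.3.3
Authorship (.=original, N=cursor N): 1 . 1 . . . 2 . 2 . 3 . 3
Index 12: author = 3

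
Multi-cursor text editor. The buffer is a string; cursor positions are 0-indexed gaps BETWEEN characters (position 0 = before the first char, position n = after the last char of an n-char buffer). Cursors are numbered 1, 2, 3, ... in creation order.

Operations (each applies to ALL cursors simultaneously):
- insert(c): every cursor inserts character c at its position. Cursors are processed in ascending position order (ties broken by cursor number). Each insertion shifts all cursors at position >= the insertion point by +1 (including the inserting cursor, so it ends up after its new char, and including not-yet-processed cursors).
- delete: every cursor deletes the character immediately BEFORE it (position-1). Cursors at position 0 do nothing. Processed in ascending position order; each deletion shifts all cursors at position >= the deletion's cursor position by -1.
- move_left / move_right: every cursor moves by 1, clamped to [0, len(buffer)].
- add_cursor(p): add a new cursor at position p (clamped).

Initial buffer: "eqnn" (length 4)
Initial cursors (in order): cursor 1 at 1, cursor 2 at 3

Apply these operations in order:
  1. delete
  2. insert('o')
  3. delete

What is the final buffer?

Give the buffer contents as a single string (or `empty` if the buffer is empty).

Answer: qn

Derivation:
After op 1 (delete): buffer="qn" (len 2), cursors c1@0 c2@1, authorship ..
After op 2 (insert('o')): buffer="oqon" (len 4), cursors c1@1 c2@3, authorship 1.2.
After op 3 (delete): buffer="qn" (len 2), cursors c1@0 c2@1, authorship ..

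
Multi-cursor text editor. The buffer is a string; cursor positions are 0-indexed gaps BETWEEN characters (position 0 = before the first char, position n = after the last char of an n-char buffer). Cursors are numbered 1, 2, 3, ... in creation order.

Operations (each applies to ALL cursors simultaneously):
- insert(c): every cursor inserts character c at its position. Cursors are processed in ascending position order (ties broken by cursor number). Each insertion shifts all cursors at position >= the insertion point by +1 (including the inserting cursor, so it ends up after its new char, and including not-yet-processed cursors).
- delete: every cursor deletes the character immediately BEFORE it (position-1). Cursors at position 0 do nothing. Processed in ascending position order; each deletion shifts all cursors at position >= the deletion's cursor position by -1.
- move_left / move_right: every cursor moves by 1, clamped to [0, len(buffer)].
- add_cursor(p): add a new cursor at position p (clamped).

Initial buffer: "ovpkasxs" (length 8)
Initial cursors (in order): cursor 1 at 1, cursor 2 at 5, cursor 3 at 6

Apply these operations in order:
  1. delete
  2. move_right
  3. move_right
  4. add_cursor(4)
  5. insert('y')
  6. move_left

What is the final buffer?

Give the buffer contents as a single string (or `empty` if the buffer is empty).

Answer: vpykxysyy

Derivation:
After op 1 (delete): buffer="vpkxs" (len 5), cursors c1@0 c2@3 c3@3, authorship .....
After op 2 (move_right): buffer="vpkxs" (len 5), cursors c1@1 c2@4 c3@4, authorship .....
After op 3 (move_right): buffer="vpkxs" (len 5), cursors c1@2 c2@5 c3@5, authorship .....
After op 4 (add_cursor(4)): buffer="vpkxs" (len 5), cursors c1@2 c4@4 c2@5 c3@5, authorship .....
After op 5 (insert('y')): buffer="vpykxysyy" (len 9), cursors c1@3 c4@6 c2@9 c3@9, authorship ..1..4.23
After op 6 (move_left): buffer="vpykxysyy" (len 9), cursors c1@2 c4@5 c2@8 c3@8, authorship ..1..4.23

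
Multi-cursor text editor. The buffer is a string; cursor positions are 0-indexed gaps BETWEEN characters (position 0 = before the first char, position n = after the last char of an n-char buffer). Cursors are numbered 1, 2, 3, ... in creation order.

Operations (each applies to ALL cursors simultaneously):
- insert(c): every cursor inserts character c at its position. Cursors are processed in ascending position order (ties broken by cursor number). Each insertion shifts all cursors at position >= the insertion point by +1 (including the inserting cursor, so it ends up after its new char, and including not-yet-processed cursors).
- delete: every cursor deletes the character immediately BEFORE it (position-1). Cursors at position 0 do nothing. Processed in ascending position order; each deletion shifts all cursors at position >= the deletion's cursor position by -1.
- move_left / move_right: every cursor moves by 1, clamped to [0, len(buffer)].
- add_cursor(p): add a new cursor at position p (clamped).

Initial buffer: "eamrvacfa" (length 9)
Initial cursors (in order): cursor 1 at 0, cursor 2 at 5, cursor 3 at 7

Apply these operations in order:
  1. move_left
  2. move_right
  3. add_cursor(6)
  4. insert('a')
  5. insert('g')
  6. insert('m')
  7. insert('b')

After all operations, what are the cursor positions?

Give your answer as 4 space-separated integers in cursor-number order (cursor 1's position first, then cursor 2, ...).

After op 1 (move_left): buffer="eamrvacfa" (len 9), cursors c1@0 c2@4 c3@6, authorship .........
After op 2 (move_right): buffer="eamrvacfa" (len 9), cursors c1@1 c2@5 c3@7, authorship .........
After op 3 (add_cursor(6)): buffer="eamrvacfa" (len 9), cursors c1@1 c2@5 c4@6 c3@7, authorship .........
After op 4 (insert('a')): buffer="eaamrvaaacafa" (len 13), cursors c1@2 c2@7 c4@9 c3@11, authorship .1....2.4.3..
After op 5 (insert('g')): buffer="eagamrvagaagcagfa" (len 17), cursors c1@3 c2@9 c4@12 c3@15, authorship .11....22.44.33..
After op 6 (insert('m')): buffer="eagmamrvagmaagmcagmfa" (len 21), cursors c1@4 c2@11 c4@15 c3@19, authorship .111....222.444.333..
After op 7 (insert('b')): buffer="eagmbamrvagmbaagmbcagmbfa" (len 25), cursors c1@5 c2@13 c4@18 c3@23, authorship .1111....2222.4444.3333..

Answer: 5 13 23 18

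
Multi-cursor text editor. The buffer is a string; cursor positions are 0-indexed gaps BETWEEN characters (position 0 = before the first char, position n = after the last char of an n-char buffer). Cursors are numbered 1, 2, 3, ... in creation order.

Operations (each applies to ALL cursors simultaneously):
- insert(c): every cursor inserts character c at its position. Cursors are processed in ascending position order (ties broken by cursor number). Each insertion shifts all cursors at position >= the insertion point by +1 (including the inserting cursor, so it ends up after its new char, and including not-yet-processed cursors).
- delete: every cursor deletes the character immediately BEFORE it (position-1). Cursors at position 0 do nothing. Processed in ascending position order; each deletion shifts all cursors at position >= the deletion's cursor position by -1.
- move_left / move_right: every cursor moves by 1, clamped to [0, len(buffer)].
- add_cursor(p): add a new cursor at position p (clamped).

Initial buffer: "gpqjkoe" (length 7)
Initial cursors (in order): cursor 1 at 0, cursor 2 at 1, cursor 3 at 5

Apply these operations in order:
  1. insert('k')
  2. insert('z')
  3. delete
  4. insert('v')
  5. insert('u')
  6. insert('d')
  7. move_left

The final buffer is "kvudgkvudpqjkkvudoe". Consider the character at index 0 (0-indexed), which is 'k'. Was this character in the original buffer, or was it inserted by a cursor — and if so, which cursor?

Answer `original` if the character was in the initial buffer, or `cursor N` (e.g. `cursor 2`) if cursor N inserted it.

Answer: cursor 1

Derivation:
After op 1 (insert('k')): buffer="kgkpqjkkoe" (len 10), cursors c1@1 c2@3 c3@8, authorship 1.2....3..
After op 2 (insert('z')): buffer="kzgkzpqjkkzoe" (len 13), cursors c1@2 c2@5 c3@11, authorship 11.22....33..
After op 3 (delete): buffer="kgkpqjkkoe" (len 10), cursors c1@1 c2@3 c3@8, authorship 1.2....3..
After op 4 (insert('v')): buffer="kvgkvpqjkkvoe" (len 13), cursors c1@2 c2@5 c3@11, authorship 11.22....33..
After op 5 (insert('u')): buffer="kvugkvupqjkkvuoe" (len 16), cursors c1@3 c2@7 c3@14, authorship 111.222....333..
After op 6 (insert('d')): buffer="kvudgkvudpqjkkvudoe" (len 19), cursors c1@4 c2@9 c3@17, authorship 1111.2222....3333..
After op 7 (move_left): buffer="kvudgkvudpqjkkvudoe" (len 19), cursors c1@3 c2@8 c3@16, authorship 1111.2222....3333..
Authorship (.=original, N=cursor N): 1 1 1 1 . 2 2 2 2 . . . . 3 3 3 3 . .
Index 0: author = 1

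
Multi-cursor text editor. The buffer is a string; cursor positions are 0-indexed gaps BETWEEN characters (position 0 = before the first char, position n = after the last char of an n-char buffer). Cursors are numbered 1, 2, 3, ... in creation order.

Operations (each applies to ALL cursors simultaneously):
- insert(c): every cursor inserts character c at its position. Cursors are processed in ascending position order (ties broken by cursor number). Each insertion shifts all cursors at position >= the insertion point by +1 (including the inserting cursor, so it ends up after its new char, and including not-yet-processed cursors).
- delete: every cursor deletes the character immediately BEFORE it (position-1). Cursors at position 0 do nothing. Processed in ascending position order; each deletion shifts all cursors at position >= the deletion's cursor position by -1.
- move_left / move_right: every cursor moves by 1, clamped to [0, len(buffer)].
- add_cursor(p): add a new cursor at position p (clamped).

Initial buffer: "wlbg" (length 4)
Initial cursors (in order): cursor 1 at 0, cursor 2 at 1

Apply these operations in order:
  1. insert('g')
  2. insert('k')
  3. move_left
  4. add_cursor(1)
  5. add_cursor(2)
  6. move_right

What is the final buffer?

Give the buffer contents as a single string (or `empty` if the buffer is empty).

Answer: gkwgklbg

Derivation:
After op 1 (insert('g')): buffer="gwglbg" (len 6), cursors c1@1 c2@3, authorship 1.2...
After op 2 (insert('k')): buffer="gkwgklbg" (len 8), cursors c1@2 c2@5, authorship 11.22...
After op 3 (move_left): buffer="gkwgklbg" (len 8), cursors c1@1 c2@4, authorship 11.22...
After op 4 (add_cursor(1)): buffer="gkwgklbg" (len 8), cursors c1@1 c3@1 c2@4, authorship 11.22...
After op 5 (add_cursor(2)): buffer="gkwgklbg" (len 8), cursors c1@1 c3@1 c4@2 c2@4, authorship 11.22...
After op 6 (move_right): buffer="gkwgklbg" (len 8), cursors c1@2 c3@2 c4@3 c2@5, authorship 11.22...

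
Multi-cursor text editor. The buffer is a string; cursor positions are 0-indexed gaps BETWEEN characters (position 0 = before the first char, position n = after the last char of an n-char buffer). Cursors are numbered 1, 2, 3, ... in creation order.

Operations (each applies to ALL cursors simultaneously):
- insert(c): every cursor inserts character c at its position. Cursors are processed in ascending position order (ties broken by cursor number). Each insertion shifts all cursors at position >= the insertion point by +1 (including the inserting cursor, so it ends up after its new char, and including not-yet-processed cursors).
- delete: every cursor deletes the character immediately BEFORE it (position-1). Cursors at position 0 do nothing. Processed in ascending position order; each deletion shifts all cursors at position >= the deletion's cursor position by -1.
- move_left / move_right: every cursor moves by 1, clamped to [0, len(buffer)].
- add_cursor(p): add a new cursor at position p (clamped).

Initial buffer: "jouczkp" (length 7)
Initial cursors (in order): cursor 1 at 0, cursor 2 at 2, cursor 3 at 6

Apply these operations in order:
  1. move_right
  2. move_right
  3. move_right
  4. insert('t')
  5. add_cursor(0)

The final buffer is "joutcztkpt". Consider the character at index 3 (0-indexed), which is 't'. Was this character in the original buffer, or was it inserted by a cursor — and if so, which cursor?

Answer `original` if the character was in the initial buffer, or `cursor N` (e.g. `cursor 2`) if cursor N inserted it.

Answer: cursor 1

Derivation:
After op 1 (move_right): buffer="jouczkp" (len 7), cursors c1@1 c2@3 c3@7, authorship .......
After op 2 (move_right): buffer="jouczkp" (len 7), cursors c1@2 c2@4 c3@7, authorship .......
After op 3 (move_right): buffer="jouczkp" (len 7), cursors c1@3 c2@5 c3@7, authorship .......
After op 4 (insert('t')): buffer="joutcztkpt" (len 10), cursors c1@4 c2@7 c3@10, authorship ...1..2..3
After op 5 (add_cursor(0)): buffer="joutcztkpt" (len 10), cursors c4@0 c1@4 c2@7 c3@10, authorship ...1..2..3
Authorship (.=original, N=cursor N): . . . 1 . . 2 . . 3
Index 3: author = 1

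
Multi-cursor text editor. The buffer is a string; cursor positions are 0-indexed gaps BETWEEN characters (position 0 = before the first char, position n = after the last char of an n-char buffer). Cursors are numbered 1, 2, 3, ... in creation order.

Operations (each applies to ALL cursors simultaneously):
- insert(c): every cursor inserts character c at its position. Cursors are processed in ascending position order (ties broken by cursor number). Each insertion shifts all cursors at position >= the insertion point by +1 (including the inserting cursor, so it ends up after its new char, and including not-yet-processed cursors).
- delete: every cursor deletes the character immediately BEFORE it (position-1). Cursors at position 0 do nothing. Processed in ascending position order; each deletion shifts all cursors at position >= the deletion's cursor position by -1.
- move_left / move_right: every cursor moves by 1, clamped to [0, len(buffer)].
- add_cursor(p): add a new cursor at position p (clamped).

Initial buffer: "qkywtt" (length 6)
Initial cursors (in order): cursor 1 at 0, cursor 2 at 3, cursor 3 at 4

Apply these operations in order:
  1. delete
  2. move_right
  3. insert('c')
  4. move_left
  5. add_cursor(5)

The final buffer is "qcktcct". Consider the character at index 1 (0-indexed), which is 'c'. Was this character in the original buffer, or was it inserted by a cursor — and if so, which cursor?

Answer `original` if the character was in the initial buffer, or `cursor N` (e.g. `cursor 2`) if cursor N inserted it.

After op 1 (delete): buffer="qktt" (len 4), cursors c1@0 c2@2 c3@2, authorship ....
After op 2 (move_right): buffer="qktt" (len 4), cursors c1@1 c2@3 c3@3, authorship ....
After op 3 (insert('c')): buffer="qcktcct" (len 7), cursors c1@2 c2@6 c3@6, authorship .1..23.
After op 4 (move_left): buffer="qcktcct" (len 7), cursors c1@1 c2@5 c3@5, authorship .1..23.
After op 5 (add_cursor(5)): buffer="qcktcct" (len 7), cursors c1@1 c2@5 c3@5 c4@5, authorship .1..23.
Authorship (.=original, N=cursor N): . 1 . . 2 3 .
Index 1: author = 1

Answer: cursor 1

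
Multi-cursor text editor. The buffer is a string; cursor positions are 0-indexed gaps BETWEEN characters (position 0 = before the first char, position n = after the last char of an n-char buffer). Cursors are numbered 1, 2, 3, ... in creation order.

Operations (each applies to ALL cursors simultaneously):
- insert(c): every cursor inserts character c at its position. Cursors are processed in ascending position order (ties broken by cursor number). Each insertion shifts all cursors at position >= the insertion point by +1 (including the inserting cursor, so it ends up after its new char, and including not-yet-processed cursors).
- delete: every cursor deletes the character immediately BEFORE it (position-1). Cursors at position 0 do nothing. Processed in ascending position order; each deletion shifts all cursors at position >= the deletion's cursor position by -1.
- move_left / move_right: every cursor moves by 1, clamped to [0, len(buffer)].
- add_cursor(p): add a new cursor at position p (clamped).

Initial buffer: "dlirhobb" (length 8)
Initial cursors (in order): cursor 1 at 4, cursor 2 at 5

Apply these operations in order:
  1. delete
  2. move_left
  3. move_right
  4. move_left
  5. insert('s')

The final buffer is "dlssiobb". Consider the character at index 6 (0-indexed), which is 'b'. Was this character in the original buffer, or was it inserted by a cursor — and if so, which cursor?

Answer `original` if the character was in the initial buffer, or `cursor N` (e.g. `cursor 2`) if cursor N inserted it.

Answer: original

Derivation:
After op 1 (delete): buffer="dliobb" (len 6), cursors c1@3 c2@3, authorship ......
After op 2 (move_left): buffer="dliobb" (len 6), cursors c1@2 c2@2, authorship ......
After op 3 (move_right): buffer="dliobb" (len 6), cursors c1@3 c2@3, authorship ......
After op 4 (move_left): buffer="dliobb" (len 6), cursors c1@2 c2@2, authorship ......
After op 5 (insert('s')): buffer="dlssiobb" (len 8), cursors c1@4 c2@4, authorship ..12....
Authorship (.=original, N=cursor N): . . 1 2 . . . .
Index 6: author = original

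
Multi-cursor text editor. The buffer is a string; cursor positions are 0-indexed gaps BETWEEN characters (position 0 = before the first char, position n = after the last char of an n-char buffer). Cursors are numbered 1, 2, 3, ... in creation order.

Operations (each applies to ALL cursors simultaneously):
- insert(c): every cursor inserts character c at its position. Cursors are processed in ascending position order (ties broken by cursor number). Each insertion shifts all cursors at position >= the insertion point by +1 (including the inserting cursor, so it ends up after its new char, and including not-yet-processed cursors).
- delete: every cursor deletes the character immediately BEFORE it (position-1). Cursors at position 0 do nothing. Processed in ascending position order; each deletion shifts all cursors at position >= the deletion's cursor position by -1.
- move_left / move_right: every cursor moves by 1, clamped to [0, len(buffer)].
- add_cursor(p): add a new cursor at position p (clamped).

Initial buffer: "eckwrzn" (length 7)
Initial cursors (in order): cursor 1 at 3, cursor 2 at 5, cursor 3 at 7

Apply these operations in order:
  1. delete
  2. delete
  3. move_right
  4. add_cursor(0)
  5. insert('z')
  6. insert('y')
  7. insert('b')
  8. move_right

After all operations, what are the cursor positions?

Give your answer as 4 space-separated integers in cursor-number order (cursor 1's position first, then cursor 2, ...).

Answer: 13 13 13 4

Derivation:
After op 1 (delete): buffer="ecwz" (len 4), cursors c1@2 c2@3 c3@4, authorship ....
After op 2 (delete): buffer="e" (len 1), cursors c1@1 c2@1 c3@1, authorship .
After op 3 (move_right): buffer="e" (len 1), cursors c1@1 c2@1 c3@1, authorship .
After op 4 (add_cursor(0)): buffer="e" (len 1), cursors c4@0 c1@1 c2@1 c3@1, authorship .
After op 5 (insert('z')): buffer="zezzz" (len 5), cursors c4@1 c1@5 c2@5 c3@5, authorship 4.123
After op 6 (insert('y')): buffer="zyezzzyyy" (len 9), cursors c4@2 c1@9 c2@9 c3@9, authorship 44.123123
After op 7 (insert('b')): buffer="zybezzzyyybbb" (len 13), cursors c4@3 c1@13 c2@13 c3@13, authorship 444.123123123
After op 8 (move_right): buffer="zybezzzyyybbb" (len 13), cursors c4@4 c1@13 c2@13 c3@13, authorship 444.123123123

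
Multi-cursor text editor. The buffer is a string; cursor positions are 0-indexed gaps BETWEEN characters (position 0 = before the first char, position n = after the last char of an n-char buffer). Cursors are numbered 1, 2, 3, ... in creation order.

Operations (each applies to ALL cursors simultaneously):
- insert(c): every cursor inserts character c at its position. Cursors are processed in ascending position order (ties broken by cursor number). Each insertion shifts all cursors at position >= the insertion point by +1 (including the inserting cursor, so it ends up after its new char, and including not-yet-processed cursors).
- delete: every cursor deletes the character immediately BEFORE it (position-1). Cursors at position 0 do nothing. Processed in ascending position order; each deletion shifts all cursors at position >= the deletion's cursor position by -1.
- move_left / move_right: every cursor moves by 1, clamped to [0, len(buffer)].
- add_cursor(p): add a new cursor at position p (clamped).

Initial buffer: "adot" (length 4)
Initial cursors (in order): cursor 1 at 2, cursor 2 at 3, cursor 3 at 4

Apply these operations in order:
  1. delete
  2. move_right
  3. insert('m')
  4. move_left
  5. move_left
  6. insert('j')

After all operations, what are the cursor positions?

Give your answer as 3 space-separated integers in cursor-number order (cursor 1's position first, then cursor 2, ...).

After op 1 (delete): buffer="a" (len 1), cursors c1@1 c2@1 c3@1, authorship .
After op 2 (move_right): buffer="a" (len 1), cursors c1@1 c2@1 c3@1, authorship .
After op 3 (insert('m')): buffer="ammm" (len 4), cursors c1@4 c2@4 c3@4, authorship .123
After op 4 (move_left): buffer="ammm" (len 4), cursors c1@3 c2@3 c3@3, authorship .123
After op 5 (move_left): buffer="ammm" (len 4), cursors c1@2 c2@2 c3@2, authorship .123
After op 6 (insert('j')): buffer="amjjjmm" (len 7), cursors c1@5 c2@5 c3@5, authorship .112323

Answer: 5 5 5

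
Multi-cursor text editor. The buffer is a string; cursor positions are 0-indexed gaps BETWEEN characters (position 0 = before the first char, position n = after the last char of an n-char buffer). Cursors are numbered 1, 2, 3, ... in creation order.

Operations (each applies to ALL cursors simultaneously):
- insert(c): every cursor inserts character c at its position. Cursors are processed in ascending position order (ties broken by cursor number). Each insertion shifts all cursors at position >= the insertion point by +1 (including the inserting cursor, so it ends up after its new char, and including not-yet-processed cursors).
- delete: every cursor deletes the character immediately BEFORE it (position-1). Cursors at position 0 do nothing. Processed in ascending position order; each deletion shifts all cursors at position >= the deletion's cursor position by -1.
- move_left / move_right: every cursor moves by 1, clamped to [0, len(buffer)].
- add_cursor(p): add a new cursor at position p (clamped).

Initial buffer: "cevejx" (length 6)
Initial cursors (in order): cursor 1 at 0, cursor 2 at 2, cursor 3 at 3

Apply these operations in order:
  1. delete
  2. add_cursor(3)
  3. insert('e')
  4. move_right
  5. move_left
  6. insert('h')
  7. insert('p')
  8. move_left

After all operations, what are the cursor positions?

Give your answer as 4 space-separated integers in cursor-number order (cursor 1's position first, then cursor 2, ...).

Answer: 2 9 9 14

Derivation:
After op 1 (delete): buffer="cejx" (len 4), cursors c1@0 c2@1 c3@1, authorship ....
After op 2 (add_cursor(3)): buffer="cejx" (len 4), cursors c1@0 c2@1 c3@1 c4@3, authorship ....
After op 3 (insert('e')): buffer="eceeejex" (len 8), cursors c1@1 c2@4 c3@4 c4@7, authorship 1.23..4.
After op 4 (move_right): buffer="eceeejex" (len 8), cursors c1@2 c2@5 c3@5 c4@8, authorship 1.23..4.
After op 5 (move_left): buffer="eceeejex" (len 8), cursors c1@1 c2@4 c3@4 c4@7, authorship 1.23..4.
After op 6 (insert('h')): buffer="ehceehhejehx" (len 12), cursors c1@2 c2@7 c3@7 c4@11, authorship 11.2323..44.
After op 7 (insert('p')): buffer="ehpceehhppejehpx" (len 16), cursors c1@3 c2@10 c3@10 c4@15, authorship 111.232323..444.
After op 8 (move_left): buffer="ehpceehhppejehpx" (len 16), cursors c1@2 c2@9 c3@9 c4@14, authorship 111.232323..444.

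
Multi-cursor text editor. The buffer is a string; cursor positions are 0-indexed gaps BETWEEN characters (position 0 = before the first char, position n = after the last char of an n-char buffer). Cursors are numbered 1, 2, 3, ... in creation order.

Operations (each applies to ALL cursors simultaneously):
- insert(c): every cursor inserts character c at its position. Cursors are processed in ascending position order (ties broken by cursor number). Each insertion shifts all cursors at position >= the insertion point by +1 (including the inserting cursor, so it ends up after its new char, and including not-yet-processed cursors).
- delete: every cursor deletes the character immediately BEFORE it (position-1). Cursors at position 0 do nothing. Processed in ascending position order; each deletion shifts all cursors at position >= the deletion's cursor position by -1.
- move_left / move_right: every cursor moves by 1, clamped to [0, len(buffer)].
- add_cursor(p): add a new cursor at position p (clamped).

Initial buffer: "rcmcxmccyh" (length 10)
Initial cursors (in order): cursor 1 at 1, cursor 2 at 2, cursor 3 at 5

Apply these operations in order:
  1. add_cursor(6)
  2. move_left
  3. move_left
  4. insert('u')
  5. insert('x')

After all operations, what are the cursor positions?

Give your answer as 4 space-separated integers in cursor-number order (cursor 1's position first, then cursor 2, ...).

Answer: 4 4 9 12

Derivation:
After op 1 (add_cursor(6)): buffer="rcmcxmccyh" (len 10), cursors c1@1 c2@2 c3@5 c4@6, authorship ..........
After op 2 (move_left): buffer="rcmcxmccyh" (len 10), cursors c1@0 c2@1 c3@4 c4@5, authorship ..........
After op 3 (move_left): buffer="rcmcxmccyh" (len 10), cursors c1@0 c2@0 c3@3 c4@4, authorship ..........
After op 4 (insert('u')): buffer="uurcmucuxmccyh" (len 14), cursors c1@2 c2@2 c3@6 c4@8, authorship 12...3.4......
After op 5 (insert('x')): buffer="uuxxrcmuxcuxxmccyh" (len 18), cursors c1@4 c2@4 c3@9 c4@12, authorship 1212...33.44......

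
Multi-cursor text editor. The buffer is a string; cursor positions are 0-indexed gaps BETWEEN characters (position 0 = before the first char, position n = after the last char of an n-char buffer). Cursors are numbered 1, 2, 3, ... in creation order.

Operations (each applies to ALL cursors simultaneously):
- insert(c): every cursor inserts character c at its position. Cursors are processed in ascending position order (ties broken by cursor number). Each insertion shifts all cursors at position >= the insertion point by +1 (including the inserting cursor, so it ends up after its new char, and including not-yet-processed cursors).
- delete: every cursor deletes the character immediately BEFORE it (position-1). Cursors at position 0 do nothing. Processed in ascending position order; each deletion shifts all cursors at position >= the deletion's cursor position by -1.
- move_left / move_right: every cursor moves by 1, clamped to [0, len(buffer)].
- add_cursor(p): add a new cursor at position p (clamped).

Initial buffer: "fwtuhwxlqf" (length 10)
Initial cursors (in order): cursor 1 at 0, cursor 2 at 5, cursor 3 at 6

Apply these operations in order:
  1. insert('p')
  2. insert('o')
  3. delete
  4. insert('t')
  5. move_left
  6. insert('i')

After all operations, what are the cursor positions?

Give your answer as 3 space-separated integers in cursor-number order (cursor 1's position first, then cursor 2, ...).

After op 1 (insert('p')): buffer="pfwtuhpwpxlqf" (len 13), cursors c1@1 c2@7 c3@9, authorship 1.....2.3....
After op 2 (insert('o')): buffer="pofwtuhpowpoxlqf" (len 16), cursors c1@2 c2@9 c3@12, authorship 11.....22.33....
After op 3 (delete): buffer="pfwtuhpwpxlqf" (len 13), cursors c1@1 c2@7 c3@9, authorship 1.....2.3....
After op 4 (insert('t')): buffer="ptfwtuhptwptxlqf" (len 16), cursors c1@2 c2@9 c3@12, authorship 11.....22.33....
After op 5 (move_left): buffer="ptfwtuhptwptxlqf" (len 16), cursors c1@1 c2@8 c3@11, authorship 11.....22.33....
After op 6 (insert('i')): buffer="pitfwtuhpitwpitxlqf" (len 19), cursors c1@2 c2@10 c3@14, authorship 111.....222.333....

Answer: 2 10 14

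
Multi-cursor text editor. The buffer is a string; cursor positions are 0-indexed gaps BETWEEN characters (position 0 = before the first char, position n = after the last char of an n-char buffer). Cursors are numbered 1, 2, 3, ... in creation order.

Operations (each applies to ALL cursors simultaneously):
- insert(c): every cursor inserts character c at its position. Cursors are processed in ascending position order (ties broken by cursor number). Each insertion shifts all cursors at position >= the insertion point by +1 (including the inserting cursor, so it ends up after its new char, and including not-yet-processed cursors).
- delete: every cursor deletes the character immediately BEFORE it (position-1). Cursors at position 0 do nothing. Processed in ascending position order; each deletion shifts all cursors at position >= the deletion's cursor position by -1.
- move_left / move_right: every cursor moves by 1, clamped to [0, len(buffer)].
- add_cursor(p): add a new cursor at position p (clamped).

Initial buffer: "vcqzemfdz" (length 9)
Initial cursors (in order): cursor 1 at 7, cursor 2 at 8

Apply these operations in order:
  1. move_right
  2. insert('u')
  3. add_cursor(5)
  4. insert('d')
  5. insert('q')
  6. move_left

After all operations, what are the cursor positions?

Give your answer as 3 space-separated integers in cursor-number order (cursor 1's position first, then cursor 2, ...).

After op 1 (move_right): buffer="vcqzemfdz" (len 9), cursors c1@8 c2@9, authorship .........
After op 2 (insert('u')): buffer="vcqzemfduzu" (len 11), cursors c1@9 c2@11, authorship ........1.2
After op 3 (add_cursor(5)): buffer="vcqzemfduzu" (len 11), cursors c3@5 c1@9 c2@11, authorship ........1.2
After op 4 (insert('d')): buffer="vcqzedmfdudzud" (len 14), cursors c3@6 c1@11 c2@14, authorship .....3...11.22
After op 5 (insert('q')): buffer="vcqzedqmfdudqzudq" (len 17), cursors c3@7 c1@13 c2@17, authorship .....33...111.222
After op 6 (move_left): buffer="vcqzedqmfdudqzudq" (len 17), cursors c3@6 c1@12 c2@16, authorship .....33...111.222

Answer: 12 16 6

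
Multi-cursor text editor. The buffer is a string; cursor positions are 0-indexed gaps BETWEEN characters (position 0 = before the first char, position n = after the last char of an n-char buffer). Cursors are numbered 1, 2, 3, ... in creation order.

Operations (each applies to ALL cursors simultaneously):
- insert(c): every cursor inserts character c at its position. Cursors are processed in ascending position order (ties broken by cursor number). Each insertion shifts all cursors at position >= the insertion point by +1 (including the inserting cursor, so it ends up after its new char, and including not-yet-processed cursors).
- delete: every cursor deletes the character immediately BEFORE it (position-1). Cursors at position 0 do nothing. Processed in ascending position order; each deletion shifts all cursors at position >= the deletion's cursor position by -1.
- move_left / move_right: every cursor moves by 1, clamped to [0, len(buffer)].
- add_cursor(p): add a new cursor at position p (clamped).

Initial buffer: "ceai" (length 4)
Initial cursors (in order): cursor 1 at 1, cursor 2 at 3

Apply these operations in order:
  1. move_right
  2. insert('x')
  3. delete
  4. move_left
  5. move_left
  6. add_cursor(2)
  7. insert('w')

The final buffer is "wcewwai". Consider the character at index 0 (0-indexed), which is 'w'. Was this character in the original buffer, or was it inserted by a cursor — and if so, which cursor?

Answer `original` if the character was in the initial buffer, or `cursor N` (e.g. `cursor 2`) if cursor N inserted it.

Answer: cursor 1

Derivation:
After op 1 (move_right): buffer="ceai" (len 4), cursors c1@2 c2@4, authorship ....
After op 2 (insert('x')): buffer="cexaix" (len 6), cursors c1@3 c2@6, authorship ..1..2
After op 3 (delete): buffer="ceai" (len 4), cursors c1@2 c2@4, authorship ....
After op 4 (move_left): buffer="ceai" (len 4), cursors c1@1 c2@3, authorship ....
After op 5 (move_left): buffer="ceai" (len 4), cursors c1@0 c2@2, authorship ....
After op 6 (add_cursor(2)): buffer="ceai" (len 4), cursors c1@0 c2@2 c3@2, authorship ....
After op 7 (insert('w')): buffer="wcewwai" (len 7), cursors c1@1 c2@5 c3@5, authorship 1..23..
Authorship (.=original, N=cursor N): 1 . . 2 3 . .
Index 0: author = 1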